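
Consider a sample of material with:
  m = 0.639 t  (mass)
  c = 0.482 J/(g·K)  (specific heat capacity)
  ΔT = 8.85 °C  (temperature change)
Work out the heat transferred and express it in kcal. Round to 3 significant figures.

Q is given directly by: Q = mcΔT.
m = 0.639 t = 639.0 kg; c = 0.482 J/(g·K) = 482.0 J/(kg·K); ΔT = 8.85 °C = 8.850 K.
Q = 2.726×10^6 J  (the unit combination reduces to kg·m²/s² = J)
2.726×10^6 J × (1 kcal / 4184 J) = 651.5 kcal

651 kcal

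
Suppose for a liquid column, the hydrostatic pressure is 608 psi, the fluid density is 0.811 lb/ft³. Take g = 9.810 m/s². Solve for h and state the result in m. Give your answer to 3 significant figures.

32900 m

Solving P = ρ·g·h for h: h = P/(ρ·g).
P = 608 psi = 4.192×10^6 Pa; ρ = 0.811 lb/ft³ = 12.99 kg/m³; g = 9.810 m/s².
h = 32894 m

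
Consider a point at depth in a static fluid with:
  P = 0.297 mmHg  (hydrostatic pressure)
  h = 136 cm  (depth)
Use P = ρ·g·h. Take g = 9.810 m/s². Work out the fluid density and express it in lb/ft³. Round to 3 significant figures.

0.185 lb/ft³

Rearranging: ρ = P/(g·h).
P = 0.297 mmHg = 39.60 Pa; h = 136 cm = 1.360 m; g = 9.810 m/s².
ρ = 2.968 kg/m³
2.968 kg/m³ × (1 lb/ft³ / 16.02 kg/m³) = 0.1853 lb/ft³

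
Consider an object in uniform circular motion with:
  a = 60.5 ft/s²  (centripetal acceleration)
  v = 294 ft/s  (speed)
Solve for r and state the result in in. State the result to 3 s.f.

17100 in

Rearranging: r = v²/a.
a = 60.5 ft/s² = 18.44 m/s²; v = 294 ft/s = 89.61 m/s.
r = 435.5 m
435.5 m × (1 in / 0.02540 m) = 17144 in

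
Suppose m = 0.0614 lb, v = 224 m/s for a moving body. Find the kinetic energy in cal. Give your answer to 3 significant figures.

KE is given directly by: KE = ½mv².
m = 0.0614 lb = 0.02785 kg; v = 224 m/s.
KE = 698.7 J
698.7 J × (1 cal / 4.184 J) = 167.0 cal

167 cal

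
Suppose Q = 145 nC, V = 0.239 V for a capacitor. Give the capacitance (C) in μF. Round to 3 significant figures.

C is given directly by: C = Q/V.
Q = 145 nC = 1.450×10^-7 C; V = 0.239 V.
C = 6.067×10^-7 F
6.067×10^-7 F × (1 μF / 1.000×10^-6 F) = 0.6067 μF

0.607 μF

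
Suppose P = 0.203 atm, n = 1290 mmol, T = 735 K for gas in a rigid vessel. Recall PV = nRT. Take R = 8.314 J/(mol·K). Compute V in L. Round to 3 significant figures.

From the ideal-gas law: V = nRT/P.
P = 0.203 atm = 20569 Pa; n = 1290 mmol = 1.290 mol; T = 735 K; R = 8.314 J/(mol·K).
V = 0.3832 m³
0.3832 m³ × (1 L / 0.001000 m³) = 383.2 L

383 L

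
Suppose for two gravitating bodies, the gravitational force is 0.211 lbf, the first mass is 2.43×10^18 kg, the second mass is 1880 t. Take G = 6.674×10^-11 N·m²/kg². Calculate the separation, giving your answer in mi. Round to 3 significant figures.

11200 mi

From Newton's law of gravitation: r = √(G·m₁m₂/F).
F = 0.211 lbf = 0.9386 N; m₁ = 2.43×10^18 kg; m₂ = 1880 t = 1.880×10^6 kg; G = 6.674×10^-11 N·m²/kg².
r = 1.802×10^7 m
1.802×10^7 m × (1 mi / 1609 m) = 11199 mi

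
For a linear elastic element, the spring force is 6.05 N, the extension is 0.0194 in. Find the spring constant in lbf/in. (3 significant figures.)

From Hooke's law: k = F/x.
F = 6.05 N; x = 0.0194 in = 4.928×10^-4 m.
k = 12278 N/m
12278 N/m × (1 lbf/in / 175.1 N/m) = 70.11 lbf/in

70.1 lbf/in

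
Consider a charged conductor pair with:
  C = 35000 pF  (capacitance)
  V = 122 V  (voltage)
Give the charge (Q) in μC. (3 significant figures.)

4.27 μC

Solving C = Q/V for Q: Q = CV.
C = 35000 pF = 3.500×10^-8 F; V = 122 V.
Q = 4.270×10^-6 C
4.270×10^-6 C × (1 μC / 1.000×10^-6 C) = 4.270 μC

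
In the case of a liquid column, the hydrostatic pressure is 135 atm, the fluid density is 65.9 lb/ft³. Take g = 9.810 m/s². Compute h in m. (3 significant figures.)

Rearranging P = ρ·g·h for h: h = P/(ρ·g).
P = 135 atm = 1.368×10^7 Pa; ρ = 65.9 lb/ft³ = 1056 kg/m³; g = 9.810 m/s².
h = 1321 m

1320 m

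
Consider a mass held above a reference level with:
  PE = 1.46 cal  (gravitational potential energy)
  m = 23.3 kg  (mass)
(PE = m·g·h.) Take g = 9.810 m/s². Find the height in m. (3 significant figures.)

0.0267 m

Solving PE = m·g·h for h: h = PE/(m·g).
PE = 1.46 cal = 6.109 J; m = 23.3 kg; g = 9.810 m/s².
h = 0.02673 m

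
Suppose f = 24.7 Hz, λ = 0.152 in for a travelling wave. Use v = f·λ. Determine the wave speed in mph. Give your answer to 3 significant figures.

v is given directly by: v = fλ.
f = 24.7 Hz; λ = 0.152 in = 0.003861 m.
v = 0.09536 m/s
0.09536 m/s × (1 mph / 0.4470 m/s) = 0.2133 mph

0.213 mph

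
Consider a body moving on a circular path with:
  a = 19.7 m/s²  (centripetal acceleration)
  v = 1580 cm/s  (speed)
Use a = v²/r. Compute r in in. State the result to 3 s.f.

499 in

Rearranging: r = v²/a.
a = 19.7 m/s²; v = 1580 cm/s = 15.80 m/s.
r = 12.67 m
12.67 m × (1 in / 0.02540 m) = 498.9 in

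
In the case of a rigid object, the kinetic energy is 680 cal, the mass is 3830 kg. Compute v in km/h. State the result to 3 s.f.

4.39 km/h

Solving KE = ½mv² for v: v = √(2·KE/m).
KE = 680 cal = 2845 J; m = 3830 kg.
v = 1.219 m/s
1.219 m/s × (1 km/h / 0.2778 m/s) = 4.388 km/h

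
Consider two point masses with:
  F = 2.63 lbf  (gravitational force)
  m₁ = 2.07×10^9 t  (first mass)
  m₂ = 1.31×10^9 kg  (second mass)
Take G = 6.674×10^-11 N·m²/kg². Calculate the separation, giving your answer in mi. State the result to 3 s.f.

From Newton's law of gravitation: r = √(G·m₁m₂/F).
F = 2.63 lbf = 11.70 N; m₁ = 2.07×10^9 t = 2.070×10^12 kg; m₂ = 1.31×10^9 kg; G = 6.674×10^-11 N·m²/kg².
r = 1.244×10^5 m
1.244×10^5 m × (1 mi / 1609 m) = 77.28 mi

77.3 mi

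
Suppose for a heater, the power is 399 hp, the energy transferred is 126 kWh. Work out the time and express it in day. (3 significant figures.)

Solving P = W/t for t: t = W/P.
P = 399 hp = 2.975×10^5 W; W = 126 kWh = 4.536×10^8 J.
t = 1525 s
1525 s × (1 day / 86400 s) = 0.01765 day

0.0176 day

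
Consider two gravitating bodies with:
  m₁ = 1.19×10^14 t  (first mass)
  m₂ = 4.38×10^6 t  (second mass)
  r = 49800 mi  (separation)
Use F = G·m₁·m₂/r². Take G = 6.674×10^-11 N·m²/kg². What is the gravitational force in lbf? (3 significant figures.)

1.22 lbf

From Newton's law of gravitation: F = Gm₁m₂/r².
m₁ = 1.19×10^14 t = 1.190×10^17 kg; m₂ = 4.38×10^6 t = 4.380×10^9 kg; r = 49800 mi = 8.015×10^7 m; G = 6.674×10^-11 N·m²/kg².
F = 5.416 N
5.416 N × (1 lbf / 4.448 N) = 1.217 lbf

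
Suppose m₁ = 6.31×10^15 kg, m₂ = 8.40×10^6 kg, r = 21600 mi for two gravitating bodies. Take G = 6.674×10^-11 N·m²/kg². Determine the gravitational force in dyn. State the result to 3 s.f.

Directly: F = Gm₁m₂/r².
m₁ = 6.31×10^15 kg; m₂ = 8.40×10^6 kg; r = 21600 mi = 3.476×10^7 m; G = 6.674×10^-11 N·m²/kg².
F = 0.002927 N
0.002927 N × (1 dyn / 1.000×10^-5 N) = 292.7 dyn

293 dyn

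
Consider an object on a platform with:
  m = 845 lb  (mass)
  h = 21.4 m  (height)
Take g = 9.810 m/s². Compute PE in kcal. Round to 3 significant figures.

19.2 kcal

Directly: PE = mgh.
m = 845 lb = 383.3 kg; h = 21.4 m; g = 9.810 m/s².
PE = 80465 J  (the unit combination reduces to kg·m²/s² = J)
80465 J × (1 kcal / 4184 J) = 19.23 kcal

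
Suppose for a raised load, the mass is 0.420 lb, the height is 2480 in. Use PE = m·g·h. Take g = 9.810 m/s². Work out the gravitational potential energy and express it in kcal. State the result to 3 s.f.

0.0281 kcal

Directly: PE = mgh.
m = 0.420 lb = 0.1905 kg; h = 2480 in = 62.99 m; g = 9.810 m/s².
PE = 117.7 J  (the unit combination reduces to kg·m²/s² = J)
117.7 J × (1 kcal / 4184 J) = 0.02814 kcal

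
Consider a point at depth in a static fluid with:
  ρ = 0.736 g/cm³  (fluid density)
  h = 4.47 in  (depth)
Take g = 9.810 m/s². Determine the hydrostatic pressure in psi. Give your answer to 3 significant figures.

0.119 psi

Directly: P = ρgh.
ρ = 0.736 g/cm³ = 736.0 kg/m³; h = 4.47 in = 0.1135 m; g = 9.810 m/s².
P = 819.8 Pa
819.8 Pa × (1 psi / 6895 Pa) = 0.1189 psi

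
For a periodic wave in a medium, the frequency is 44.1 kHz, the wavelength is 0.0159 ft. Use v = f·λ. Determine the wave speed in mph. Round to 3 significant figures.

478 mph

Directly: v = fλ.
f = 44.1 kHz = 44100 Hz; λ = 0.0159 ft = 0.004846 m.
v = 213.7 m/s
213.7 m/s × (1 mph / 0.4470 m/s) = 478.1 mph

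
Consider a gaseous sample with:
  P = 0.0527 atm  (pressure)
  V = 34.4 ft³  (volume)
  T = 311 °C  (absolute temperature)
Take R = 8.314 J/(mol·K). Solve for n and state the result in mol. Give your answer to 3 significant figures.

1.07 mol

Solving PV = nRT for n: n = PV/(RT).
P = 0.0527 atm = 5340 Pa; V = 34.4 ft³ = 0.9741 m³; T = 311 °C = 584.1 K; R = 8.314 J/(mol·K).
n = 1.071 mol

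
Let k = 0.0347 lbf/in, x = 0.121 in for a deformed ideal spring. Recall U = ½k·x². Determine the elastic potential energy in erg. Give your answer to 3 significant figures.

287 erg

Directly: U = ½kx².
k = 0.0347 lbf/in = 6.077 N/m; x = 0.121 in = 0.003073 m.
U = 2.870×10^-5 J
2.870×10^-5 J × (1 erg / 1.000×10^-7 J) = 287.0 erg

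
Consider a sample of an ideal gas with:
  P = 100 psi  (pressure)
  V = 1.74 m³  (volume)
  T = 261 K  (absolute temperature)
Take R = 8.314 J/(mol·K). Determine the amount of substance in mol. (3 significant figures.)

Solving PV = nRT for n: n = PV/(RT).
P = 100 psi = 6.895×10^5 Pa; V = 1.74 m³; T = 261 K; R = 8.314 J/(mol·K).
n = 552.9 mol

553 mol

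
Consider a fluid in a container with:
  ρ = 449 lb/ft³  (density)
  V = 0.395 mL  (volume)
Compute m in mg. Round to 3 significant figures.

2840 mg

Rearranging: m = ρV.
ρ = 449 lb/ft³ = 7192 kg/m³; V = 0.395 mL = 3.950×10^-7 m³.
m = 0.002841 kg
0.002841 kg × (1 mg / 1.000×10^-6 kg) = 2841 mg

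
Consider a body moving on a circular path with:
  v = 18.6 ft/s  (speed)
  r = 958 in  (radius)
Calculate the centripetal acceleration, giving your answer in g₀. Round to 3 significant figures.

Directly: a = v²/r.
v = 18.6 ft/s = 5.669 m/s; r = 958 in = 24.33 m.
a = 1.321 m/s²
1.321 m/s² × (1 g₀ / 9.807 m/s²) = 0.1347 g₀

0.135 g₀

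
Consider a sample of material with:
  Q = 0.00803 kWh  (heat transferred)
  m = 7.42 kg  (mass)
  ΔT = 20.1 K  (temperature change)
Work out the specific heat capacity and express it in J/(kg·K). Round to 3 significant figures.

Solving Q = m·c·ΔT for c: c = Q/(m·ΔT).
Q = 0.00803 kWh = 28908 J; m = 7.42 kg; ΔT = 20.1 K.
c = 193.8 J/(kg·K)

194 J/(kg·K)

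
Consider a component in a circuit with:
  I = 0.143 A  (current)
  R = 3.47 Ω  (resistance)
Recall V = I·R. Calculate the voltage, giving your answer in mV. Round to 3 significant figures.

496 mV

From Ohm's law: V = IR.
I = 0.143 A; R = 3.47 Ω.
V = 0.4962 V
0.4962 V × (1 mV / 0.001000 V) = 496.2 mV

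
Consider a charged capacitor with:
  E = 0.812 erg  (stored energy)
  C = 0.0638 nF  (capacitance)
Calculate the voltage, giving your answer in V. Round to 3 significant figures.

50.5 V

Rearranging: V = √(2E/C).
E = 0.812 erg = 8.120×10^-8 J; C = 0.0638 nF = 6.380×10^-11 F.
V = 50.45 V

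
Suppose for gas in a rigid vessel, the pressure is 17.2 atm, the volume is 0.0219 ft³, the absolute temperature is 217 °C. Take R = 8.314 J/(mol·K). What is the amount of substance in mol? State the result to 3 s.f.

From the ideal-gas law: n = PV/(RT).
P = 17.2 atm = 1.743×10^6 Pa; V = 0.0219 ft³ = 6.201×10^-4 m³; T = 217 °C = 490.1 K; R = 8.314 J/(mol·K).
n = 0.2652 mol

0.265 mol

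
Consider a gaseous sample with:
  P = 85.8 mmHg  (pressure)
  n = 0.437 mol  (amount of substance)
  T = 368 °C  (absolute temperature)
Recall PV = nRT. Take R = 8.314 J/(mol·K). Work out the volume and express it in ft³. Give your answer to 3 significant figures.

7.19 ft³

From the ideal-gas law: V = nRT/P.
P = 85.8 mmHg = 11439 Pa; n = 0.437 mol; T = 368 °C = 641.1 K; R = 8.314 J/(mol·K).
V = 0.2036 m³
0.2036 m³ × (1 ft³ / 0.02832 m³) = 7.191 ft³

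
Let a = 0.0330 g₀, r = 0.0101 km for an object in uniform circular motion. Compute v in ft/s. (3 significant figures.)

Solving a = v²/r for v: v = √(a·r).
a = 0.0330 g₀ = 0.3236 m/s²; r = 0.0101 km = 10.10 m.
v = 1.808 m/s
1.808 m/s × (1 ft/s / 0.3048 m/s) = 5.931 ft/s

5.93 ft/s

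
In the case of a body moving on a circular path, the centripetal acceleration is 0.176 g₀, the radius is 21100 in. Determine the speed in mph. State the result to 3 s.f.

68.0 mph

Rearranging: v = √(a·r).
a = 0.176 g₀ = 1.726 m/s²; r = 21100 in = 535.9 m.
v = 30.41 m/s
30.41 m/s × (1 mph / 0.4470 m/s) = 68.03 mph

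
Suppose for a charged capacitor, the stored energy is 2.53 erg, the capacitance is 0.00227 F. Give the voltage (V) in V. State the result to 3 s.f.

Rearranging E = ½C·V² for V: V = √(2E/C).
E = 2.53 erg = 2.530×10^-7 J; C = 0.00227 F.
V = 0.01493 V  (the unit combination reduces to kg·m²/(A·s³) = V)

0.0149 V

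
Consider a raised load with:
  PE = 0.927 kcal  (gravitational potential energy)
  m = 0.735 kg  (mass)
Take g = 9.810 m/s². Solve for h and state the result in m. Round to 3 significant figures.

Rearranging PE = m·g·h for h: h = PE/(m·g).
PE = 0.927 kcal = 3879 J; m = 0.735 kg; g = 9.810 m/s².
h = 537.9 m

538 m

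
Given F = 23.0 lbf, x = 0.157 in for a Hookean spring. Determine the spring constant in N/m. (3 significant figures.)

From Hooke's law: k = F/x.
F = 23.0 lbf = 102.3 N; x = 0.157 in = 0.003988 m.
k = 25656 N/m

25700 N/m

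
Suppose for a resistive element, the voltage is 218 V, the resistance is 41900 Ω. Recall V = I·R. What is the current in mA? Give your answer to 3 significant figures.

Rearranging V = I·R for I: I = V/R.
V = 218 V; R = 41900 Ω.
I = 0.005203 A
0.005203 A × (1 mA / 0.001000 A) = 5.203 mA

5.20 mA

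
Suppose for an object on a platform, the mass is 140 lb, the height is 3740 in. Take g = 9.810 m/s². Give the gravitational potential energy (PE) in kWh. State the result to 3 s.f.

Directly: PE = mgh.
m = 140 lb = 63.50 kg; h = 3740 in = 95.00 m; g = 9.810 m/s².
PE = 59179 J
59179 J × (1 kWh / 3.600×10^6 J) = 0.01644 kWh

0.0164 kWh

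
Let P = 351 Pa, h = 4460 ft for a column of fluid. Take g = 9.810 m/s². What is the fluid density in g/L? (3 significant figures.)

0.0263 g/L

Rearranging P = ρ·g·h for ρ: ρ = P/(g·h).
P = 351 Pa; h = 4460 ft = 1359 m; g = 9.810 m/s².
ρ = 0.02632 kg/m³
Since 1 g/L = 1 kg/m³, 0.02632 g/L.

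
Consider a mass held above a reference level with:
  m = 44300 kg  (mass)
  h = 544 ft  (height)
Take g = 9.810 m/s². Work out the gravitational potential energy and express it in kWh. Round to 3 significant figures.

20.0 kWh

PE is given directly by: PE = mgh.
m = 44300 kg; h = 544 ft = 165.8 m; g = 9.810 m/s².
PE = 7.206×10^7 J  (the unit combination reduces to kg·m²/s² = J)
7.206×10^7 J × (1 kWh / 3.600×10^6 J) = 20.02 kWh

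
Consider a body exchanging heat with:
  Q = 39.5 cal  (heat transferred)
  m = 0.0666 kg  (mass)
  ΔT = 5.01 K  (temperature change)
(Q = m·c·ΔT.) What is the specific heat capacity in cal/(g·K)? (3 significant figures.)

0.118 cal/(g·K)

Rearranging Q = m·c·ΔT for c: c = Q/(m·ΔT).
Q = 39.5 cal = 165.3 J; m = 0.0666 kg; ΔT = 5.01 K.
c = 495.3 J/(kg·K)
495.3 J/(kg·K) × (1 cal/(g·K) / 4184 J/(kg·K)) = 0.1184 cal/(g·K)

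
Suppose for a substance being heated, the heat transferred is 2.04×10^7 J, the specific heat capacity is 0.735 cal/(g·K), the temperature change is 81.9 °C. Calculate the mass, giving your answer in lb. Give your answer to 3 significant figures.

Solving Q = m·c·ΔT for m: m = Q/(c·ΔT).
Q = 2.04×10^7 J; c = 0.735 cal/(g·K) = 3075 J/(kg·K); ΔT = 81.9 °C = 81.90 K.
m = 81.00 kg
81.00 kg × (1 lb / 0.4536 kg) = 178.6 lb

179 lb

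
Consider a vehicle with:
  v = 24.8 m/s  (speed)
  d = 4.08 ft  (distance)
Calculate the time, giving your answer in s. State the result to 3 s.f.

0.0501 s

Solving v = d/t for t: t = d/v.
v = 24.8 m/s; d = 4.08 ft = 1.244 m.
t = 0.05014 s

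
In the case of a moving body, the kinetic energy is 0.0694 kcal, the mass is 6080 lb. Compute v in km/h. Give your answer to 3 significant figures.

1.65 km/h

Solving KE = ½mv² for v: v = √(2·KE/m).
KE = 0.0694 kcal = 290.4 J; m = 6080 lb = 2758 kg.
v = 0.4589 m/s
0.4589 m/s × (1 km/h / 0.2778 m/s) = 1.652 km/h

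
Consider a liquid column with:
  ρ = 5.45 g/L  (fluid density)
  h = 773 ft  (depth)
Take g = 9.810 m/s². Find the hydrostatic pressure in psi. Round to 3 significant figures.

P is given directly by: P = ρgh.
ρ = 5.45 g/L = 5.450 kg/m³; h = 773 ft = 235.6 m; g = 9.810 m/s².
P = 12597 Pa  (the unit combination reduces to kg/(m·s²) = Pa)
12597 Pa × (1 psi / 6895 Pa) = 1.827 psi

1.83 psi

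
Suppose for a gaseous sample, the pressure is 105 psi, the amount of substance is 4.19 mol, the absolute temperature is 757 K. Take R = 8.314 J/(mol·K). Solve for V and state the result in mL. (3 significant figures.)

Rearranging PV = nRT for V: V = nRT/P.
P = 105 psi = 7.239×10^5 Pa; n = 4.19 mol; T = 757 K; R = 8.314 J/(mol·K).
V = 0.03643 m³
0.03643 m³ × (1 mL / 1.000×10^-6 m³) = 36426 mL

36400 mL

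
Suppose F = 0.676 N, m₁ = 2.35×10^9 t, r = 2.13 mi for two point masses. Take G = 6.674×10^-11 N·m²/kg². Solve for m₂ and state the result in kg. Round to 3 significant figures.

50600 kg

From Newton's law of gravitation: m₂ = F·r²/(G·m₁).
F = 0.676 N; m₁ = 2.35×10^9 t = 2.350×10^12 kg; r = 2.13 mi = 3428 m; G = 6.674×10^-11 N·m²/kg².
m₂ = 50647 kg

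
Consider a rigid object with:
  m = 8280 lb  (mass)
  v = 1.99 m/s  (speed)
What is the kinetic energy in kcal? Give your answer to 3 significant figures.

1.78 kcal

KE is given directly by: KE = ½mv².
m = 8280 lb = 3756 kg; v = 1.99 m/s.
KE = 7437 J
7437 J × (1 kcal / 4184 J) = 1.777 kcal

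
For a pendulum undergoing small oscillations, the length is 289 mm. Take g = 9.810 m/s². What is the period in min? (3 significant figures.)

0.0180 min

T is given directly by: T = 2π√(L/g).
L = 289 mm = 0.2890 m; g = 9.810 m/s².
T = 1.078 s
1.078 s × (1 min / 60.00 s) = 0.01797 min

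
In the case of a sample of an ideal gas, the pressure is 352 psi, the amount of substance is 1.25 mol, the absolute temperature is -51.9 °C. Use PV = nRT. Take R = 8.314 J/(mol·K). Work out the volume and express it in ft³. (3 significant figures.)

From the ideal-gas law: V = nRT/P.
P = 352 psi = 2.427×10^6 Pa; n = 1.25 mol; T = -51.9 °C = 221.2 K; R = 8.314 J/(mol·K).
V = 9.474×10^-4 m³
9.474×10^-4 m³ × (1 ft³ / 0.02832 m³) = 0.03346 ft³

0.0335 ft³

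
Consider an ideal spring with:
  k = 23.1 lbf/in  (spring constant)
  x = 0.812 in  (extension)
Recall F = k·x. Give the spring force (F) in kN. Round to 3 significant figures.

0.0834 kN

F is given directly by: F = kx.
k = 23.1 lbf/in = 4045 N/m; x = 0.812 in = 0.02062 m.
F = 83.44 N  (the unit combination reduces to kg·m/s² = N)
83.44 N × (1 kN / 1000 N) = 0.08344 kN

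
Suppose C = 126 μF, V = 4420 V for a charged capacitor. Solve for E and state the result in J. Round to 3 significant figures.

1230 J

E is given directly by: E = ½CV².
C = 126 μF = 1.260×10^-4 F; V = 4420 V.
E = 1231 J  (the unit combination reduces to kg·m²/s² = J)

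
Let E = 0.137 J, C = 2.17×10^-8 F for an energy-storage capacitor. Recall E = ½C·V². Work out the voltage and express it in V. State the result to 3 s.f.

Rearranging: V = √(2E/C).
E = 0.137 J; C = 2.17×10^-8 F.
V = 3553 V

3550 V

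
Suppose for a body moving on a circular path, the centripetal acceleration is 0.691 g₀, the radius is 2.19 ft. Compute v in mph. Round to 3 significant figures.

4.76 mph

Rearranging: v = √(a·r).
a = 0.691 g₀ = 6.776 m/s²; r = 2.19 ft = 0.6675 m.
v = 2.127 m/s
2.127 m/s × (1 mph / 0.4470 m/s) = 4.758 mph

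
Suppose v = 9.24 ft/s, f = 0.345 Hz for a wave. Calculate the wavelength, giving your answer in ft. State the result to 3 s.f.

26.8 ft

Rearranging v = f·λ for λ: λ = v/f.
v = 9.24 ft/s = 2.816 m/s; f = 0.345 Hz.
λ = 8.163 m
8.163 m × (1 ft / 0.3048 m) = 26.78 ft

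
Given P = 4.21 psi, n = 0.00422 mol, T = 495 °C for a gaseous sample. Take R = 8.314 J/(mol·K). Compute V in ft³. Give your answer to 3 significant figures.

0.0328 ft³

From the ideal-gas law: V = nRT/P.
P = 4.21 psi = 29027 Pa; n = 0.00422 mol; T = 495 °C = 768.1 K; R = 8.314 J/(mol·K).
V = 9.285×10^-4 m³
9.285×10^-4 m³ × (1 ft³ / 0.02832 m³) = 0.03279 ft³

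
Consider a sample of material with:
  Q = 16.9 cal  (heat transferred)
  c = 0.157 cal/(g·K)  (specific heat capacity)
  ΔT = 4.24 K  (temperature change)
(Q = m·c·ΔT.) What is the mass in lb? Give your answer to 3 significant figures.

0.0560 lb

Rearranging: m = Q/(c·ΔT).
Q = 16.9 cal = 70.71 J; c = 0.157 cal/(g·K) = 656.9 J/(kg·K); ΔT = 4.24 K.
m = 0.02539 kg
0.02539 kg × (1 lb / 0.4536 kg) = 0.05597 lb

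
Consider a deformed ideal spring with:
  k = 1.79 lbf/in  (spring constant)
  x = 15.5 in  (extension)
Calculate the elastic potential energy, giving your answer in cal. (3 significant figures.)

Directly: U = ½kx².
k = 1.79 lbf/in = 313.5 N/m; x = 15.5 in = 0.3937 m.
U = 24.29 J
24.29 J × (1 cal / 4.184 J) = 5.807 cal

5.81 cal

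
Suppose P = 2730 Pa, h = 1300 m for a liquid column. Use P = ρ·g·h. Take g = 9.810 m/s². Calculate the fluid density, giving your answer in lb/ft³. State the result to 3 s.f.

0.0134 lb/ft³

Rearranging P = ρ·g·h for ρ: ρ = P/(g·h).
P = 2730 Pa; h = 1300 m; g = 9.810 m/s².
ρ = 0.2141 kg/m³
0.2141 kg/m³ × (1 lb/ft³ / 16.02 kg/m³) = 0.01336 lb/ft³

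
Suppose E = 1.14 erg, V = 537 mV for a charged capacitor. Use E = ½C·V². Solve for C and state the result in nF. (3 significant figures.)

791 nF

Rearranging: C = 2E/V².
E = 1.14 erg = 1.140×10^-7 J; V = 537 mV = 0.5370 V.
C = 7.907×10^-7 F
7.907×10^-7 F × (1 nF / 1.000×10^-9 F) = 790.7 nF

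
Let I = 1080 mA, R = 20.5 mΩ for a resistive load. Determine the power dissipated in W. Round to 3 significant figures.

Directly: P = I²R.
I = 1080 mA = 1.080 A; R = 20.5 mΩ = 0.02050 Ω.
P = 0.02391 W

0.0239 W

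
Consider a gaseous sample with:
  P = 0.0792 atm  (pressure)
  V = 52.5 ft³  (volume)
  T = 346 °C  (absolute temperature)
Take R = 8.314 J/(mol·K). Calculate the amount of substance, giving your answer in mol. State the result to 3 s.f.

2.32 mol

From the ideal-gas law: n = PV/(RT).
P = 0.0792 atm = 8025 Pa; V = 52.5 ft³ = 1.487 m³; T = 346 °C = 619.1 K; R = 8.314 J/(mol·K).
n = 2.318 mol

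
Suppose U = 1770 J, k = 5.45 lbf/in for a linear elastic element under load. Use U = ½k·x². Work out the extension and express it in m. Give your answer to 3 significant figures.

Rearranging U = ½k·x² for x: x = √(2U/k).
U = 1770 J; k = 5.45 lbf/in = 954.4 N/m.
x = 1.926 m

1.93 m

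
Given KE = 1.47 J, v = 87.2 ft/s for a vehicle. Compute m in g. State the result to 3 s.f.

4.16 g

Rearranging KE = ½mv² for m: m = 2·KE/v².
KE = 1.47 J; v = 87.2 ft/s = 26.58 m/s.
m = 0.004162 kg
0.004162 kg × (1 g / 0.001000 kg) = 4.162 g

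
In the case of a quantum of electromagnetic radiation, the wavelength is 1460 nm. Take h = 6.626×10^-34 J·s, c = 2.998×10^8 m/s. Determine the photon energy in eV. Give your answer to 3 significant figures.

Directly: E = hc/λ.
λ = 1460 nm = 1.460×10^-6 m; h = 6.626×10^-34 J·s; c = 2.998×10^8 m/s.
E = 1.361×10^-19 J  (the unit combination reduces to kg·m²/s² = J)
1.361×10^-19 J × (1 eV / 1.602×10^-19 J) = 0.8492 eV

0.849 eV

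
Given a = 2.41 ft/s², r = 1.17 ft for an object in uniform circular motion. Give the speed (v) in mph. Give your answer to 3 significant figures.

Solving a = v²/r for v: v = √(a·r).
a = 2.41 ft/s² = 0.7346 m/s²; r = 1.17 ft = 0.3566 m.
v = 0.5118 m/s
0.5118 m/s × (1 mph / 0.4470 m/s) = 1.145 mph

1.14 mph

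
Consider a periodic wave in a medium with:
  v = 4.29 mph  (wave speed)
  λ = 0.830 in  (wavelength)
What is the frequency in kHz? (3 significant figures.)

0.0910 kHz

Solving v = f·λ for f: f = v/λ.
v = 4.29 mph = 1.918 m/s; λ = 0.830 in = 0.02108 m.
f = 90.97 Hz
90.97 Hz × (1 kHz / 1000 Hz) = 0.09097 kHz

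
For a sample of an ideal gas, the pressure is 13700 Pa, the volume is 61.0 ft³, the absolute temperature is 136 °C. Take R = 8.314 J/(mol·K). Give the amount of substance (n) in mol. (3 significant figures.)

From the ideal-gas law: n = PV/(RT).
P = 13700 Pa; V = 61.0 ft³ = 1.727 m³; T = 136 °C = 409.1 K; R = 8.314 J/(mol·K).
n = 6.957 mol

6.96 mol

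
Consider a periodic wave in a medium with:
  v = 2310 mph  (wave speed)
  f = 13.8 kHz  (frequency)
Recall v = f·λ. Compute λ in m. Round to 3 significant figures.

0.0748 m

Rearranging v = f·λ for λ: λ = v/f.
v = 2310 mph = 1033 m/s; f = 13.8 kHz = 13800 Hz.
λ = 0.07483 m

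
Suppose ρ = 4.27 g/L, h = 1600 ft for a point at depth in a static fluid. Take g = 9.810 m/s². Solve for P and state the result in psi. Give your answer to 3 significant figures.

2.96 psi

P is given directly by: P = ρgh.
ρ = 4.27 g/L = 4.270 kg/m³; h = 1600 ft = 487.7 m; g = 9.810 m/s².
P = 20428 Pa  (the unit combination reduces to kg/(m·s²) = Pa)
20428 Pa × (1 psi / 6895 Pa) = 2.963 psi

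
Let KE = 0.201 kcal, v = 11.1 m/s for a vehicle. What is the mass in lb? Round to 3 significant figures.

30.1 lb

Rearranging KE = ½mv² for m: m = 2·KE/v².
KE = 0.201 kcal = 841.0 J; v = 11.1 m/s.
m = 13.65 kg
13.65 kg × (1 lb / 0.4536 kg) = 30.10 lb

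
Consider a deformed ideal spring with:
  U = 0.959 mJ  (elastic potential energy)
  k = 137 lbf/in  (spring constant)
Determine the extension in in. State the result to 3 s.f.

Solving U = ½k·x² for x: x = √(2U/k).
U = 0.959 mJ = 9.590×10^-4 J; k = 137 lbf/in = 23992 N/m.
x = 2.827×10^-4 m
2.827×10^-4 m × (1 in / 0.02540 m) = 0.01113 in

0.0111 in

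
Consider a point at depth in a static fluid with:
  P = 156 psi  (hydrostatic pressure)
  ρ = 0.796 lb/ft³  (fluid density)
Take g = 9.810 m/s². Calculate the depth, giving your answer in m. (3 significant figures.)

Rearranging: h = P/(ρ·g).
P = 156 psi = 1.076×10^6 Pa; ρ = 0.796 lb/ft³ = 12.75 kg/m³; g = 9.810 m/s².
h = 8599 m

8600 m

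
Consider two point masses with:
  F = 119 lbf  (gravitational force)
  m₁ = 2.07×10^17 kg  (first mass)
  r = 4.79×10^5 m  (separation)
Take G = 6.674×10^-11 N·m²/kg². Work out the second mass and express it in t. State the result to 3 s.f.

8790 t

Solving F = G·m₁·m₂/r² for m₂: m₂ = F·r²/(G·m₁).
F = 119 lbf = 529.3 N; m₁ = 2.07×10^17 kg; r = 4.79×10^5 m; G = 6.674×10^-11 N·m²/kg².
m₂ = 8.791×10^6 kg
8.791×10^6 kg × (1 t / 1000 kg) = 8791 t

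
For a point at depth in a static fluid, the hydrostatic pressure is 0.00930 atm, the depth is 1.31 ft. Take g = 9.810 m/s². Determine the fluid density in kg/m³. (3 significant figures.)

Rearranging: ρ = P/(g·h).
P = 0.00930 atm = 942.3 Pa; h = 1.31 ft = 0.3993 m; g = 9.810 m/s².
ρ = 240.6 kg/m³

241 kg/m³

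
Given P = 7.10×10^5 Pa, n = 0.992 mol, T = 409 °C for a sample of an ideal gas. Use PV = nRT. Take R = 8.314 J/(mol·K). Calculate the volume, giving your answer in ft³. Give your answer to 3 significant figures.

0.280 ft³

Solving PV = nRT for V: V = nRT/P.
P = 7.10×10^5 Pa; n = 0.992 mol; T = 409 °C = 682.1 K; R = 8.314 J/(mol·K).
V = 0.007924 m³
0.007924 m³ × (1 ft³ / 0.02832 m³) = 0.2798 ft³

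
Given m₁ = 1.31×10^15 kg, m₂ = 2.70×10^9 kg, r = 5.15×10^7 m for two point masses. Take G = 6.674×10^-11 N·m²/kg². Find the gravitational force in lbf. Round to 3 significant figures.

0.0200 lbf

From Newton's law of gravitation: F = Gm₁m₂/r².
m₁ = 1.31×10^15 kg; m₂ = 2.70×10^9 kg; r = 5.15×10^7 m; G = 6.674×10^-11 N·m²/kg².
F = 0.08900 N
0.08900 N × (1 lbf / 4.448 N) = 0.02001 lbf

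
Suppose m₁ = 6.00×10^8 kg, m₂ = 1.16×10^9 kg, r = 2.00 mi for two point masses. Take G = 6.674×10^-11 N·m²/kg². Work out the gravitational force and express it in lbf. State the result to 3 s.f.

1.01 lbf

F is given directly by: F = Gm₁m₂/r².
m₁ = 6.00×10^8 kg; m₂ = 1.16×10^9 kg; r = 2.00 mi = 3219 m; G = 6.674×10^-11 N·m²/kg².
F = 4.484 N  (the unit combination reduces to kg·m/s² = N)
4.484 N × (1 lbf / 4.448 N) = 1.008 lbf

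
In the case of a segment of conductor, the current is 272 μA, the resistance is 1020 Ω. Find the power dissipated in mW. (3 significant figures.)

0.0755 mW

P is given directly by: P = I²R.
I = 272 μA = 2.720×10^-4 A; R = 1020 Ω.
P = 7.546×10^-5 W
7.546×10^-5 W × (1 mW / 0.001000 W) = 0.07546 mW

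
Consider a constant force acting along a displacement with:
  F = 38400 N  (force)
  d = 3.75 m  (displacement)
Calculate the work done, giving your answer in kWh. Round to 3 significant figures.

0.0400 kWh

W is given directly by: W = F·d.
F = 38400 N; d = 3.75 m.
W = 1.440×10^5 J
1.440×10^5 J × (1 kWh / 3.600×10^6 J) = 0.04000 kWh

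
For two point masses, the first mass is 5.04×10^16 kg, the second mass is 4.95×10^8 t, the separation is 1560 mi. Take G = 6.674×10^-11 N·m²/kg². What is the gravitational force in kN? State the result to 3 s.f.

264 kN

From Newton's law of gravitation: F = Gm₁m₂/r².
m₁ = 5.04×10^16 kg; m₂ = 4.95×10^8 t = 4.950×10^11 kg; r = 1560 mi = 2.511×10^6 m; G = 6.674×10^-11 N·m²/kg².
F = 2.642×10^5 N  (the unit combination reduces to kg·m/s² = N)
2.642×10^5 N × (1 kN / 1000 N) = 264.2 kN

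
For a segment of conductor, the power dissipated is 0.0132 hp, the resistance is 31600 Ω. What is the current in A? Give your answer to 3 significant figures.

Rearranging: I = √(P/R).
P = 0.0132 hp = 9.843 W; R = 31600 Ω.
I = 0.01765 A

0.0176 A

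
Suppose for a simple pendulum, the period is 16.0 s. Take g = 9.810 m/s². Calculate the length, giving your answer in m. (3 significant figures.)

Solving T = 2π√(L/g) for L: L = g·(T/2π)².
T = 16.0 s; g = 9.810 m/s².
L = 63.61 m

63.6 m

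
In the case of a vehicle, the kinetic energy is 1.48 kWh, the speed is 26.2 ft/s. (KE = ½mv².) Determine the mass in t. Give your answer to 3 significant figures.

167 t

Solving KE = ½mv² for m: m = 2·KE/v².
KE = 1.48 kWh = 5.328×10^6 J; v = 26.2 ft/s = 7.986 m/s.
m = 1.671×10^5 kg
1.671×10^5 kg × (1 t / 1000 kg) = 167.1 t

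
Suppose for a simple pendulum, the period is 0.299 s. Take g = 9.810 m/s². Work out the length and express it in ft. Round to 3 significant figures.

0.0729 ft

Rearranging T = 2π√(L/g) for L: L = g·(T/2π)².
T = 0.299 s; g = 9.810 m/s².
L = 0.02222 m
0.02222 m × (1 ft / 0.3048 m) = 0.07288 ft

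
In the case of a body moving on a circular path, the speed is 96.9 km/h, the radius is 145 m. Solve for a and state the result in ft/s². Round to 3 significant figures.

16.4 ft/s²

Directly: a = v²/r.
v = 96.9 km/h = 26.92 m/s; r = 145 m.
a = 4.997 m/s²
4.997 m/s² × (1 ft/s² / 0.3048 m/s²) = 16.39 ft/s²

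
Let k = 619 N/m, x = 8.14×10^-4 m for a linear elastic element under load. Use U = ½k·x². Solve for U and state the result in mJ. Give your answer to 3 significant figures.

0.205 mJ

U is given directly by: U = ½kx².
k = 619 N/m; x = 8.14×10^-4 m.
U = 2.051×10^-4 J  (the unit combination reduces to kg·m²/s² = J)
2.051×10^-4 J × (1 mJ / 0.001000 J) = 0.2051 mJ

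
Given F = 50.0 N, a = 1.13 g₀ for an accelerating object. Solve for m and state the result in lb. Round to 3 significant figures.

9.95 lb

Rearranging F = m·a for m: m = F/a.
F = 50.0 N; a = 1.13 g₀ = 11.08 m/s².
m = 4.512 kg
4.512 kg × (1 lb / 0.4536 kg) = 9.947 lb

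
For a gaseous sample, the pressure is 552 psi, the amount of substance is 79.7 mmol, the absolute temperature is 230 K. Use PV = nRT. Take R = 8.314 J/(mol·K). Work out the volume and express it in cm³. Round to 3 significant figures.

40.0 cm³

Rearranging PV = nRT for V: V = nRT/P.
P = 552 psi = 3.806×10^6 Pa; n = 79.7 mmol = 0.07970 mol; T = 230 K; R = 8.314 J/(mol·K).
V = 4.004×10^-5 m³
4.004×10^-5 m³ × (1 cm³ / 1.000×10^-6 m³) = 40.04 cm³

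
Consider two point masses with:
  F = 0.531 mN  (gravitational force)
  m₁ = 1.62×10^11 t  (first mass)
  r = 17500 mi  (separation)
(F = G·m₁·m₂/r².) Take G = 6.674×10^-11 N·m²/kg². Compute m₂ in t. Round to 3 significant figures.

39000 t

From Newton's law of gravitation: m₂ = F·r²/(G·m₁).
F = 0.531 mN = 5.310×10^-4 N; m₁ = 1.62×10^11 t = 1.620×10^14 kg; r = 17500 mi = 2.816×10^7 m; G = 6.674×10^-11 N·m²/kg².
m₂ = 3.896×10^7 kg
3.896×10^7 kg × (1 t / 1000 kg) = 38955 t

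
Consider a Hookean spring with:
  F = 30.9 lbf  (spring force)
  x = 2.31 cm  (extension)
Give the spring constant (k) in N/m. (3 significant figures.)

From Hooke's law: k = F/x.
F = 30.9 lbf = 137.5 N; x = 2.31 cm = 0.02310 m.
k = 5950 N/m

5950 N/m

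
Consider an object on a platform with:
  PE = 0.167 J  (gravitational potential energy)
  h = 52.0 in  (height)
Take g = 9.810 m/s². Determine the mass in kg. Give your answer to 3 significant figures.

Rearranging: m = PE/(g·h).
PE = 0.167 J; h = 52.0 in = 1.321 m; g = 9.810 m/s².
m = 0.01289 kg

0.0129 kg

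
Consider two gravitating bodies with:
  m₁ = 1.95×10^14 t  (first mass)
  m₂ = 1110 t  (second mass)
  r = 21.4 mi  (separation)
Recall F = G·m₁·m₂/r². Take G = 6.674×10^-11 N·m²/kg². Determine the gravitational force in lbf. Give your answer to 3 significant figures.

From Newton's law of gravitation: F = Gm₁m₂/r².
m₁ = 1.95×10^14 t = 1.950×10^17 kg; m₂ = 1110 t = 1.110×10^6 kg; r = 21.4 mi = 34440 m; G = 6.674×10^-11 N·m²/kg².
F = 12179 N
12179 N × (1 lbf / 4.448 N) = 2738 lbf

2740 lbf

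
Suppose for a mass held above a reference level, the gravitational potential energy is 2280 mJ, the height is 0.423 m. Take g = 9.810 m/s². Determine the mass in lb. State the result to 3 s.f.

1.21 lb

Solving PE = m·g·h for m: m = PE/(g·h).
PE = 2280 mJ = 2.280 J; h = 0.423 m; g = 9.810 m/s².
m = 0.5494 kg
0.5494 kg × (1 lb / 0.4536 kg) = 1.211 lb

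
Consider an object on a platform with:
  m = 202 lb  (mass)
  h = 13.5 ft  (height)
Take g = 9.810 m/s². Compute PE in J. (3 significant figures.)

3700 J

PE is given directly by: PE = mgh.
m = 202 lb = 91.63 kg; h = 13.5 ft = 4.115 m; g = 9.810 m/s².
PE = 3699 J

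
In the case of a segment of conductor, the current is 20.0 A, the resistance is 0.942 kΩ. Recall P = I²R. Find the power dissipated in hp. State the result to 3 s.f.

Directly: P = I²R.
I = 20.0 A; R = 0.942 kΩ = 942.0 Ω.
P = 3.768×10^5 W
3.768×10^5 W × (1 hp / 745.7 W) = 505.3 hp

505 hp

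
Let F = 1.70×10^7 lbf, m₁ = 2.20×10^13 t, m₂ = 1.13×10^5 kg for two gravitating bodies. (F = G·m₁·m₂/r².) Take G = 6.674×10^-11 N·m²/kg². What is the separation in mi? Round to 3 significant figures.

0.0291 mi

Rearranging F = G·m₁·m₂/r² for r: r = √(G·m₁m₂/F).
F = 1.70×10^7 lbf = 7.562×10^7 N; m₁ = 2.20×10^13 t = 2.200×10^16 kg; m₂ = 1.13×10^5 kg; G = 6.674×10^-11 N·m²/kg².
r = 46.84 m
46.84 m × (1 mi / 1609 m) = 0.02911 mi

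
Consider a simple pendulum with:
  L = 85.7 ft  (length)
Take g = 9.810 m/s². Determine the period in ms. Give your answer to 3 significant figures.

T is given directly by: T = 2π√(L/g).
L = 85.7 ft = 26.12 m; g = 9.810 m/s².
T = 10.25 s
10.25 s × (1 ms / 0.001000 s) = 10253 ms

10300 ms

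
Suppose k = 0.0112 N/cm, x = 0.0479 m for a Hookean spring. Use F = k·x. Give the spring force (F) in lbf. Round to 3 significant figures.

Directly: F = kx.
k = 0.0112 N/cm = 1.120 N/m; x = 0.0479 m.
F = 0.05365 N
0.05365 N × (1 lbf / 4.448 N) = 0.01206 lbf

0.0121 lbf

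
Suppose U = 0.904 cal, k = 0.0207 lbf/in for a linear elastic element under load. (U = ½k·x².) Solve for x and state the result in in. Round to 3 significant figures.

56.9 in

Rearranging U = ½k·x² for x: x = √(2U/k).
U = 0.904 cal = 3.782 J; k = 0.0207 lbf/in = 3.625 N/m.
x = 1.445 m
1.445 m × (1 in / 0.02540 m) = 56.87 in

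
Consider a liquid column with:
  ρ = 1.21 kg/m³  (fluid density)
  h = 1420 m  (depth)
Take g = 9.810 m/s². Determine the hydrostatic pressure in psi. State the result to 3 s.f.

2.44 psi

Directly: P = ρgh.
ρ = 1.21 kg/m³; h = 1420 m; g = 9.810 m/s².
P = 16856 Pa
16856 Pa × (1 psi / 6895 Pa) = 2.445 psi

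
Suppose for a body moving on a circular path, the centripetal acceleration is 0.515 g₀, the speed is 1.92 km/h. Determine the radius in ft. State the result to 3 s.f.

0.185 ft

Solving a = v²/r for r: r = v²/a.
a = 0.515 g₀ = 5.050 m/s²; v = 1.92 km/h = 0.5333 m/s.
r = 0.05632 m
0.05632 m × (1 ft / 0.3048 m) = 0.1848 ft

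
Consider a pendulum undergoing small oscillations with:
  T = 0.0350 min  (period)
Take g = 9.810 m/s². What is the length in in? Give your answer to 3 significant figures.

Rearranging T = 2π√(L/g) for L: L = g·(T/2π)².
T = 0.0350 min = 2.100 s; g = 9.810 m/s².
L = 1.096 m
1.096 m × (1 in / 0.02540 m) = 43.14 in

43.1 in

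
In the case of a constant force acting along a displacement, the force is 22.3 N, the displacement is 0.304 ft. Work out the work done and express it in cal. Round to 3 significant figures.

Directly: W = F·d.
F = 22.3 N; d = 0.304 ft = 0.09266 m.
W = 2.066 J
2.066 J × (1 cal / 4.184 J) = 0.4939 cal

0.494 cal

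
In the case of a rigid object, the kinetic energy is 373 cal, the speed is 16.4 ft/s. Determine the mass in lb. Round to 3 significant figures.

Rearranging KE = ½mv² for m: m = 2·KE/v².
KE = 373 cal = 1561 J; v = 16.4 ft/s = 4.999 m/s.
m = 124.9 kg
124.9 kg × (1 lb / 0.4536 kg) = 275.4 lb

275 lb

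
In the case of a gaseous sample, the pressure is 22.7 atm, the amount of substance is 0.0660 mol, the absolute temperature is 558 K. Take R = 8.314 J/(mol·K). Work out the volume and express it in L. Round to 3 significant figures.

Rearranging PV = nRT for V: V = nRT/P.
P = 22.7 atm = 2.300×10^6 Pa; n = 0.0660 mol; T = 558 K; R = 8.314 J/(mol·K).
V = 1.331×10^-4 m³
1.331×10^-4 m³ × (1 L / 0.001000 m³) = 0.1331 L

0.133 L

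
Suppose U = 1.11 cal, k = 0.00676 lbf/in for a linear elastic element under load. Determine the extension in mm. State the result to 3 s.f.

Solving U = ½k·x² for x: x = √(2U/k).
U = 1.11 cal = 4.644 J; k = 0.00676 lbf/in = 1.184 N/m.
x = 2.801 m
2.801 m × (1 mm / 0.001000 m) = 2801 mm

2800 mm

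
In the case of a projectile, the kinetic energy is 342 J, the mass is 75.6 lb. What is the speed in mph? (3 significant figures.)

9.99 mph

Rearranging: v = √(2·KE/m).
KE = 342 J; m = 75.6 lb = 34.29 kg.
v = 4.466 m/s
4.466 m/s × (1 mph / 0.4470 m/s) = 9.991 mph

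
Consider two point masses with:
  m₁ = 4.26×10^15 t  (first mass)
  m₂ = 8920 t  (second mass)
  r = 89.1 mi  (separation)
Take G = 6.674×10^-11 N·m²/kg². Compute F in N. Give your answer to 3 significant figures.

Directly: F = Gm₁m₂/r².
m₁ = 4.26×10^15 t = 4.260×10^18 kg; m₂ = 8920 t = 8.920×10^6 kg; r = 89.1 mi = 1.434×10^5 m; G = 6.674×10^-11 N·m²/kg².
F = 1.233×10^5 N  (the unit combination reduces to kg·m/s² = N)

1.23×10^5 N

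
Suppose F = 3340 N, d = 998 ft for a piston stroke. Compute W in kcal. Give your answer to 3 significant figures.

243 kcal

Directly: W = F·d.
F = 3340 N; d = 998 ft = 304.2 m.
W = 1.016×10^6 J  (the unit combination reduces to kg·m²/s² = J)
1.016×10^6 J × (1 kcal / 4184 J) = 242.8 kcal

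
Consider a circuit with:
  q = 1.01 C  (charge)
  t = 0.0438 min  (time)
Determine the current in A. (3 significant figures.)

0.384 A

Rearranging q = I·t for I: I = q/t.
q = 1.01 C; t = 0.0438 min = 2.628 s.
I = 0.3843 A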